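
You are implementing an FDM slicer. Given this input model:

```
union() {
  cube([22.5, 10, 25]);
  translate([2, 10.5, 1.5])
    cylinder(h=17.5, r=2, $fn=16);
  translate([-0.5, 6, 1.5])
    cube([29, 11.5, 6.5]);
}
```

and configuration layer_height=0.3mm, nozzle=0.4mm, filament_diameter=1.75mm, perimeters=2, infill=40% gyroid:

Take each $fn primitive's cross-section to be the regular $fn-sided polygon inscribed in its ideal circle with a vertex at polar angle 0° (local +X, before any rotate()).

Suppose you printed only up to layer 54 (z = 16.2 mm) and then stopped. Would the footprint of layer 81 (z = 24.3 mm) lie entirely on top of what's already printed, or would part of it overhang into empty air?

entirely on top

Compare the two slices. At z = 16.2: the 22.5×10 cube contributes its full rectangle (area 225.00 mm²); the r=2 cylinder at (2, 10.5) gives a regular 16-gon of circumradius 2 (constant along its height) (area = (16/2)·2.000²·sin(360°/16) = 12.25 mm²); the cube at (-0.5, 6) is not intersected at this z (z outside [1.5, 8]); Combining (union): the regions partially overlap — summed areas 237.25 mm² minus the doubly-counted overlap 4.17 mm² gives 233.07 mm² — area = 233.07 mm². At z = 24.3: the cube (footprint 22.5×10) is included at this height (area 225.00 mm²); the cylinder at (2, 10.5) is not intersected at this z (z outside [1.5, 19]); the cube at (-0.5, 6) does not reach this height (z outside [1.5, 8]); Merging all regions: only the 22.5×10 cube is present, so the union is just that shape — area = 225.00 mm². Checking containment: the cross-section at z = 24.3 is a subset of the cross-section at z = 16.2.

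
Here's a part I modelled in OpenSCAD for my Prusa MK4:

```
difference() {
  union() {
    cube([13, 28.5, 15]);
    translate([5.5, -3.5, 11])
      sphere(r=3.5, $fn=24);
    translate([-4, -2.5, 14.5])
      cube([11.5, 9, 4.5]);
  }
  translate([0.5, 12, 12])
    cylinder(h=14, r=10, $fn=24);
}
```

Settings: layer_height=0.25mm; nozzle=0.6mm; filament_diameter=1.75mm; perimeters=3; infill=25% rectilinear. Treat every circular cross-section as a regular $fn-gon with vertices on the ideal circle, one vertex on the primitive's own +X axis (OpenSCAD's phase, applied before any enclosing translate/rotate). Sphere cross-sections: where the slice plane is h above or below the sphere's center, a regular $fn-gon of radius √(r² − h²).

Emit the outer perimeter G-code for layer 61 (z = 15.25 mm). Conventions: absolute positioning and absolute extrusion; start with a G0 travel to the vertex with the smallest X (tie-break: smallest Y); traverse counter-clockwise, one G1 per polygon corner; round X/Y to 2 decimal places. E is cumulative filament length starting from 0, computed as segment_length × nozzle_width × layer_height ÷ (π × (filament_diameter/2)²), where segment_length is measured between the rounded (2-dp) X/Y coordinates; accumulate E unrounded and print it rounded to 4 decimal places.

At z = 15.25 mm: the cube does not reach this height (z outside [0, 15]); the sphere at (5.5, -3.5) is not intersected at this z (|z−center|=4.250 > r=3.5); the 11.5×9 cube at (-4, -2.5) contributes its full rectangle; Taking the union: only the 11.5×9 cube at (-4, -2.5) is present, so the union is just that shape — 1 connected region; the cylinder at (0.5, 12): section is a regular 24-gon, circumradius r=10; Subtracting the remaining from the first: starting from the result so far, the r=10 cylinder at (0.5, 12) partially overlaps it — only the 43.22 mm² overlap (of its 310.58 mm²) is removed, clipping the outline — 1 connected region. The outline is a single polygon with 8 vertices. Extrusion per mm of travel: 0.6 × 0.25 / (π × 0.875²) = 0.062363. Accumulating E over each segment gives final E = 2.3024.

G0 X-4.00 Y-2.50 Z15.25
G1 X7.50 Y-2.50 E0.7172
G1 X7.50 Y4.87 E1.1768
G1 X5.50 Y3.34 E1.3338
G1 X3.09 Y2.34 E1.4965
G1 X0.50 Y2.00 E1.6594
G1 X-2.09 Y2.34 E1.8224
G1 X-4.00 Y3.13 E1.9513
G1 X-4.00 Y-2.50 E2.3024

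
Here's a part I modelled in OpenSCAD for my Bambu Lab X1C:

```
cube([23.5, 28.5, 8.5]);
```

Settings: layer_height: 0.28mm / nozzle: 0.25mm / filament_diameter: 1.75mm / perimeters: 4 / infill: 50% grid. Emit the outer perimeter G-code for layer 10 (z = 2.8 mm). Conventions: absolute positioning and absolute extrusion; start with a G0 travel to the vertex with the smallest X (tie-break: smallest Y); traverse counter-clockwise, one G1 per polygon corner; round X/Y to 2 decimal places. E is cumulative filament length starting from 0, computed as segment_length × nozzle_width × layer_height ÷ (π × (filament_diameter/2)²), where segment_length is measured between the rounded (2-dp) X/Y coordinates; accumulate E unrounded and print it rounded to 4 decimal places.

G0 X0.00 Y0.00 Z2.80
G1 X23.50 Y0.00 E0.6839
G1 X23.50 Y28.50 E1.5133
G1 X0.00 Y28.50 E2.1972
G1 X0.00 Y0.00 E3.0267

At z = 2.8 mm: the cube (footprint 23.5×28.5) is included at this height. The outline is a single polygon with 4 vertices. Extrusion per mm of travel: 0.25 × 0.28 / (π × 0.875²) = 0.029103. Accumulating E over each segment gives final E = 3.0267.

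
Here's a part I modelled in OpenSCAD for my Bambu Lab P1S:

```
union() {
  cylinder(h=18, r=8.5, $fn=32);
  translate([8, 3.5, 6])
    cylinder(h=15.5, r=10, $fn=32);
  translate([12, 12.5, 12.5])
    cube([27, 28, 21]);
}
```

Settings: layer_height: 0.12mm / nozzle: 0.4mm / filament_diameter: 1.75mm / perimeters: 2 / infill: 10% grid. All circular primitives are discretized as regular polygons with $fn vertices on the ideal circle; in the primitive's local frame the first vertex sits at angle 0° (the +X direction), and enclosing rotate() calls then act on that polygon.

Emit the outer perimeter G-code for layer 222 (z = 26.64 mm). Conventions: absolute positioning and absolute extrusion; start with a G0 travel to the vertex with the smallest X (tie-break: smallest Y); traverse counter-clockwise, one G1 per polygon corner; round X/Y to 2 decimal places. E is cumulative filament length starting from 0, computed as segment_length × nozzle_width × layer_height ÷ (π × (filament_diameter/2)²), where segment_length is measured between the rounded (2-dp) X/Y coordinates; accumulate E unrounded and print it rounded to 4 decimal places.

At z = 26.64 mm: the cylinder is not intersected at this z (z outside [0, 18]); the cylinder at (8, 3.5) does not reach this height (z outside [6, 21.5]); the 27×28 cube at (12, 12.5) contributes its full rectangle; Merging all regions: only the 27×28 cube at (12, 12.5) is present, so the union is just that shape — 1 connected region. The outline is a single polygon with 4 vertices. Extrusion per mm of travel: 0.4 × 0.12 / (π × 0.875²) = 0.019956. Accumulating E over each segment gives final E = 2.1952.

G0 X12.00 Y12.50 Z26.64
G1 X39.00 Y12.50 E0.5388
G1 X39.00 Y40.50 E1.0976
G1 X12.00 Y40.50 E1.6364
G1 X12.00 Y12.50 E2.1952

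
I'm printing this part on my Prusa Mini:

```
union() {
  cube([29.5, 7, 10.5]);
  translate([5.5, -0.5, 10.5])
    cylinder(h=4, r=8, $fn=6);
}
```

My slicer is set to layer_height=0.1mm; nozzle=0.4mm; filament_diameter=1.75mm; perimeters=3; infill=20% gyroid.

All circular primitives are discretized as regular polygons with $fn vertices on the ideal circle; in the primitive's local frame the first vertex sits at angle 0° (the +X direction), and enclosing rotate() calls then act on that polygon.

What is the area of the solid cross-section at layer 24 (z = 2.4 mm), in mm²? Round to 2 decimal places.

At z = 2.4 mm: the cube is present — its section is the full 29.5×7 rectangle (area 206.50 mm²); the cylinder at (5.5, -0.5) does not reach this height (z outside [10.5, 14.5]); Combining (union): only the 29.5×7 cube is present, so the union is just that shape — area = 206.50 mm². Overall, the cross-section is a single solid region. Net area = 206.50 mm².

206.50 mm²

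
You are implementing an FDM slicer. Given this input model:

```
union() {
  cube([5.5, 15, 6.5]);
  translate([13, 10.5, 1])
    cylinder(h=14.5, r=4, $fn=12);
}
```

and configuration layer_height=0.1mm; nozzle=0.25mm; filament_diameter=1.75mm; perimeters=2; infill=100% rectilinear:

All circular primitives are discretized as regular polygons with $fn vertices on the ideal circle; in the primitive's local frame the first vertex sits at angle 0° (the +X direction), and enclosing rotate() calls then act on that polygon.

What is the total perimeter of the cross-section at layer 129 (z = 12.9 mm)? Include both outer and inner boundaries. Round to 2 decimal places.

At z = 12.9 mm: the cube does not reach this height (z outside [0, 6.5]); the r=4 cylinder at (13, 10.5) gives a regular 12-gon of circumradius 4 (constant along its height) (perimeter = 2·12·4.000·sin(180°/12) = 24.85 mm); Taking the union: only the r=4 cylinder at (13, 10.5) is present, so the union is just that shape — boundary = 24.85 mm. Overall, the cross-section is a single solid region. Total boundary length (outer) = 24.85 mm.

24.85 mm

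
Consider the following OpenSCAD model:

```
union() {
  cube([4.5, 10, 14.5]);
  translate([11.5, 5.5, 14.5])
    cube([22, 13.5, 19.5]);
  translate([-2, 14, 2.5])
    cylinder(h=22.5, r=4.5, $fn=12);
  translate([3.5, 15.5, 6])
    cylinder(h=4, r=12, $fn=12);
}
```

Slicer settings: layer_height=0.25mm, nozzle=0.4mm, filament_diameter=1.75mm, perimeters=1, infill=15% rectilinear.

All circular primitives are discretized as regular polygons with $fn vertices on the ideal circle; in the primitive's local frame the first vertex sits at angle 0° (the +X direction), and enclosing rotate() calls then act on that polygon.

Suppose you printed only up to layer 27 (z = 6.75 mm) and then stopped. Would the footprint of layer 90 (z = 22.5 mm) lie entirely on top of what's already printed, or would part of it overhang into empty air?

part overhangs

Compare the two slices. At z = 6.75: the 4.5×10 cube contributes its full rectangle (area 45.00 mm²); the cube at (11.5, 5.5) is not intersected at this z (z outside [14.5, 34]); the r=4.5 cylinder at (-2, 14) contributes a regular 12-gon of circumradius 4.5 (area = (12/2)·4.500²·sin(360°/12) = 60.75 mm²); the r=12 cylinder at (3.5, 15.5) contributes a regular 12-gon of circumradius 12 (area = (12/2)·12.000²·sin(360°/12) = 432.00 mm²); Merging all regions: the regions partially overlap — summed areas 537.75 mm² minus the doubly-counted overlap 88.22 mm² gives 449.53 mm² — area = 449.53 mm². At z = 22.5: the cube does not reach this height (z outside [0, 14.5]); the cube at (11.5, 5.5) is present — its section is the full 22×13.5 rectangle (area 297.00 mm²); the r=4.5 cylinder at (-2, 14) contributes a regular 12-gon of circumradius 4.5 (area = (12/2)·4.500²·sin(360°/12) = 60.75 mm²); the cylinder at (3.5, 15.5) is absent (z outside [6, 10]); Taking the union: the 2 present regions are separate (no shared area or edge), so areas and boundary lengths simply add and each stays a separate island — area = 357.75 mm². Checking containment: at z = 22.5 the cross-section extends beyond the z = 6.75 cross-section by about 262.60 mm².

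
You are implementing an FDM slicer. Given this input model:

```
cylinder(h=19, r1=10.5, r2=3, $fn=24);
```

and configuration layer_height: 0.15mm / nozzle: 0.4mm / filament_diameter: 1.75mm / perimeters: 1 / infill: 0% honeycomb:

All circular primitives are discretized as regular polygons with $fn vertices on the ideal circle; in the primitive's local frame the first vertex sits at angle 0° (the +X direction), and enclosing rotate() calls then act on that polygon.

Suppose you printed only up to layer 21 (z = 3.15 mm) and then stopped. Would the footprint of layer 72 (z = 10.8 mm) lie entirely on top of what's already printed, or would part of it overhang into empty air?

Compare the two slices. At z = 3.15: the cone (r1=10.5→r2=3) has section circumradius 9.257 here — a regular 24-gon (area = (24/2)·9.257²·sin(360°/24) = 266.12 mm²). At z = 10.8: the cone: at t=0.568 of its height the radius interpolates to r₁+(r₂−r₁)t = 6.237, giving a regular 24-gon of that circumradius (area = (24/2)·6.237²·sin(360°/24) = 120.81 mm²). Checking containment: the cross-section at z = 10.8 is a subset of the cross-section at z = 3.15.

entirely on top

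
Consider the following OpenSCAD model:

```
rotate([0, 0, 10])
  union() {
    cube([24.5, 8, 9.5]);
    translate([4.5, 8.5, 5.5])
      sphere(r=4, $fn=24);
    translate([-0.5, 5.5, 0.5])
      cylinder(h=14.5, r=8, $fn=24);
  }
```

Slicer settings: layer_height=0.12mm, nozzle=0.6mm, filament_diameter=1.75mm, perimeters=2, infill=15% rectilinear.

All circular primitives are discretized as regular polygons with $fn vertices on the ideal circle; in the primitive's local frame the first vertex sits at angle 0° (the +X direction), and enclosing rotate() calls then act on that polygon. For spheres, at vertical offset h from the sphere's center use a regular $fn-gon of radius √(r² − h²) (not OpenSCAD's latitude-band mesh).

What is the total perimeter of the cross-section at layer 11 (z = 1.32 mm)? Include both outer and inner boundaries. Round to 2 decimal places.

At z = 1.32 mm: the cube (footprint 24.5×8) is included at this height (perimeter 65.00 mm); the sphere at (4.5, 8.5) is not intersected at this z (|z−center|=4.180 > r=4); the r=8 cylinder at (-0.5, 5.5) gives a regular 24-gon of circumradius 8 (constant along its height) (perimeter = 2·24·8.000·sin(180°/24) = 50.12 mm); Taking the union: the regions partially overlap (shared area 55.51 mm²), so the edge portions inside another operand are dropped and the merged outline is re-measured after clipping — boundary = 86.17 mm; (rotated 10° about Z; rotation is an isometry so areas/perimeters/island counts are preserved). Overall, the cross-section is a single solid region. Total boundary length (outer) = 86.17 mm.

86.17 mm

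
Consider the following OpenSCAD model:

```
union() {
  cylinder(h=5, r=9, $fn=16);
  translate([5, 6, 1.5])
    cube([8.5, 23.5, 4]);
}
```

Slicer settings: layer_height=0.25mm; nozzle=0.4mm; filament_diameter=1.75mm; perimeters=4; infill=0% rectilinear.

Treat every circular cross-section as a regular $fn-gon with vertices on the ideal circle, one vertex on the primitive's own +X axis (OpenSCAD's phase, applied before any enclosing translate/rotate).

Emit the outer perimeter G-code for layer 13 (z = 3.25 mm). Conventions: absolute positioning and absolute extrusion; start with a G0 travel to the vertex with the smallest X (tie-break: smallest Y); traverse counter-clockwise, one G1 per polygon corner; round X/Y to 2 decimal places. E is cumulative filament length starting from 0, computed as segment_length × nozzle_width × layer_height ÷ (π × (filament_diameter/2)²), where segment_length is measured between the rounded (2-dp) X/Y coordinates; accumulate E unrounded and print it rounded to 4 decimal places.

At z = 3.25 mm: the cylinder: section is a regular 16-gon, circumradius r=9; the 8.5×23.5 cube at (5, 6) contributes its full rectangle; Taking the union: the regions partially overlap (shared area 1.16 mm²), so overlapping operands fuse into one piece — 1 connected region. The outline is a single polygon with 20 vertices. Extrusion per mm of travel: 0.4 × 0.25 / (π × 0.875²) = 0.041575. Accumulating E over each segment gives final E = 4.7890.

G0 X-9.00 Y0.00 Z3.25
G1 X-8.31 Y-3.44 E0.1459
G1 X-6.36 Y-6.36 E0.2918
G1 X-3.44 Y-8.31 E0.4378
G1 X0.00 Y-9.00 E0.5837
G1 X3.44 Y-8.31 E0.7296
G1 X6.36 Y-6.36 E0.8755
G1 X8.31 Y-3.44 E1.0215
G1 X9.00 Y0.00 E1.1674
G1 X8.31 Y3.44 E1.3133
G1 X6.61 Y6.00 E1.4410
G1 X13.50 Y6.00 E1.7275
G1 X13.50 Y29.50 E2.7045
G1 X5.00 Y29.50 E3.0579
G1 X5.00 Y7.28 E3.9817
G1 X3.44 Y8.31 E4.0594
G1 X0.00 Y9.00 E4.2053
G1 X-3.44 Y8.31 E4.3511
G1 X-6.36 Y6.36 E4.4971
G1 X-8.31 Y3.44 E4.6431
G1 X-9.00 Y0.00 E4.7890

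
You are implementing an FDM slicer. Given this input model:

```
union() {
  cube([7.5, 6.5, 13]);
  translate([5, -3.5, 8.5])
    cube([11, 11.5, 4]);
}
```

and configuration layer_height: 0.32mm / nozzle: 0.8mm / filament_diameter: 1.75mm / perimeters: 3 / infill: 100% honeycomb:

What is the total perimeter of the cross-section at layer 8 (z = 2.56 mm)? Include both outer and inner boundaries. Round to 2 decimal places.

28.00 mm

At z = 2.56 mm: the 7.5×6.5 cube contributes its full rectangle (perimeter 28.00 mm); the cube at (5, -3.5) is absent (z outside [8.5, 12.5]); Combining (union): only the 7.5×6.5 cube is present, so the union is just that shape — boundary = 28.00 mm. Overall, the cross-section is a single solid region. Total boundary length (outer) = 28.00 mm.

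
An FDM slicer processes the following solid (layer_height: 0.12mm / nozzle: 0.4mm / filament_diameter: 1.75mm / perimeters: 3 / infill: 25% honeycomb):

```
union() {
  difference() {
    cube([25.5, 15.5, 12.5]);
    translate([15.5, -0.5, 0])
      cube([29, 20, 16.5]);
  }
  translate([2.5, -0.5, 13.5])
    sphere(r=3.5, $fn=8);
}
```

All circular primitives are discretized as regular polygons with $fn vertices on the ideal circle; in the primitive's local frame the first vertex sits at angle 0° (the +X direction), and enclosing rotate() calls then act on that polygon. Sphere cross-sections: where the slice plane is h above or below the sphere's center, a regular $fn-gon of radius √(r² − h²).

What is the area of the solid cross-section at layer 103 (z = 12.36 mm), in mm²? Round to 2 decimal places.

At z = 12.36 mm: the cube (footprint 25.5×15.5) is included at this height (area 395.25 mm²); the cube at (15.5, -0.5) (footprint 29×20) is included at this height (area 580.00 mm²); Subtracting the remaining from the first: starting from the 25.5×15.5 cube (395.25 mm²), the 29×20 cube at (15.5, -0.5) partially overlaps it — only the 155.00 mm² overlap (of its 580.00 mm²) is removed, clipping the outline — area = 240.25 mm²; the r=3.5 sphere at (2.5, -0.5) slices to a regular 8-gon of circumradius 3.309 (√(r²−h²) with h=1.14 from center) (area = (8/2)·3.309²·sin(360°/8) = 30.97 mm²); Combining (union): the regions partially overlap — summed areas 271.22 mm² minus the doubly-counted overlap 11.84 mm² gives 259.38 mm² — area = 259.38 mm². Overall, the cross-section is a single solid region. Net area = 259.38 mm².

259.38 mm²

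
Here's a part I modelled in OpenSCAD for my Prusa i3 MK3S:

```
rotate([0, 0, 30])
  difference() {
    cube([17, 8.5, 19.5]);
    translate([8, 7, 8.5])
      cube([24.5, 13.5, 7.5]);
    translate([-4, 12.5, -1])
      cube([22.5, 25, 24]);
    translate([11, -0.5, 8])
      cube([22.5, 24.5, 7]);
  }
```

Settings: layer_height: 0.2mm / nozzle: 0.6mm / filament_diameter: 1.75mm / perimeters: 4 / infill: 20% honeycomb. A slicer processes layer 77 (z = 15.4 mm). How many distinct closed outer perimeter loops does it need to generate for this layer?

At z = 15.4 mm: the cube is present — its section is the full 17×8.5 rectangle; the cube at (8, 7) (footprint 24.5×13.5) is included at this height; the 22.5×25 cube at (-4, 12.5) contributes its full rectangle; the cube at (11, -0.5) does not reach this height (z outside [8, 15]); Subtracting the remaining from the first: starting from the 17×8.5 cube, the 24.5×13.5 cube at (8, 7) partially overlaps it — only the 13.50 mm² overlap (of its 330.75 mm²) is removed, clipping the outline; the 22.5×25 cube at (-4, 12.5) misses the remaining region (no effect) — 1 connected region; (rotated 30° about Z; rotation is an isometry so areas/perimeters/island counts are preserved). The result has 1 disconnected region.

1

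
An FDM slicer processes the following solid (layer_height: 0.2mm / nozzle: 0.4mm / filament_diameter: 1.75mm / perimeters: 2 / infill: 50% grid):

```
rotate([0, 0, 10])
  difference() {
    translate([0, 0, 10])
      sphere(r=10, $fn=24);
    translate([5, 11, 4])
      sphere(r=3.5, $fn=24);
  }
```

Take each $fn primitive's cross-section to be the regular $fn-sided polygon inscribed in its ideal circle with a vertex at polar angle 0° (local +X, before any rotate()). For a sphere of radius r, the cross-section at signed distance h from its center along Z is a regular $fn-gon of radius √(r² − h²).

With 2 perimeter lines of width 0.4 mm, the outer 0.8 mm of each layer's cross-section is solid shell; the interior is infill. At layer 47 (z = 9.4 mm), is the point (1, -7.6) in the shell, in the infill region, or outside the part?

infill

At z = 9.4 mm: the r=10 sphere contributes a regular 24-gon of circumradius √(10²−0.6²) = 9.982; the sphere at (5, 11) is absent (|z−center|=5.400 > r=3.5); Subtracting the remaining from the first: none of the subtracted shapes is present at this height, so the r=10 sphere is unchanged — 1 connected region; (whole slice rotated 10° about Z — lengths, areas and connectivity unchanged). Overall, the cross-section is a single solid region. Undo the 10° rotation: the query point maps to (-0.335, -7.658) in the un-rotated model frame. The nearest boundary edge runs (-2.58, -9.64)→(-0.00, -9.98); distance from the point to it = 2.26 mm. The point is inside the cross-section and 2.26 mm from the nearest boundary — more than the 0.8 mm shell width (2 × 0.4), so it's in the infill interior.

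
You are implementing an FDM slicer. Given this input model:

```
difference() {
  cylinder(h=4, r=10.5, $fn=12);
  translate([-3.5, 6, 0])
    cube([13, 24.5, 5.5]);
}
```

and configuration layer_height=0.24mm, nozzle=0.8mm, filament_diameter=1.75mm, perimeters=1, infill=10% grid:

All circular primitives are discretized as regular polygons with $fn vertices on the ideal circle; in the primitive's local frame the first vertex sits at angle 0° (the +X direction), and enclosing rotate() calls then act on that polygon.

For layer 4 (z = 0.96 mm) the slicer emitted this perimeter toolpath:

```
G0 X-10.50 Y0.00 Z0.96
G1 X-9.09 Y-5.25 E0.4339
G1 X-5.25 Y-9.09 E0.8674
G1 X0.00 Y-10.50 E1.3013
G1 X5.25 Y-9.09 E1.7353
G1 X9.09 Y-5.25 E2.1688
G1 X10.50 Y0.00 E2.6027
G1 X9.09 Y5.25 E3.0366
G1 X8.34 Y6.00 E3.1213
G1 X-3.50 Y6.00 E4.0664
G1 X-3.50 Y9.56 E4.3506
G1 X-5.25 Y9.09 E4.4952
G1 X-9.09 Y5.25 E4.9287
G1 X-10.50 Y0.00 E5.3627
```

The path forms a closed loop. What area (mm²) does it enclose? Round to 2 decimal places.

Apply the shoelace formula to the sequence of (X, Y) vertices; enclosed area = 291.83 mm².

291.83 mm²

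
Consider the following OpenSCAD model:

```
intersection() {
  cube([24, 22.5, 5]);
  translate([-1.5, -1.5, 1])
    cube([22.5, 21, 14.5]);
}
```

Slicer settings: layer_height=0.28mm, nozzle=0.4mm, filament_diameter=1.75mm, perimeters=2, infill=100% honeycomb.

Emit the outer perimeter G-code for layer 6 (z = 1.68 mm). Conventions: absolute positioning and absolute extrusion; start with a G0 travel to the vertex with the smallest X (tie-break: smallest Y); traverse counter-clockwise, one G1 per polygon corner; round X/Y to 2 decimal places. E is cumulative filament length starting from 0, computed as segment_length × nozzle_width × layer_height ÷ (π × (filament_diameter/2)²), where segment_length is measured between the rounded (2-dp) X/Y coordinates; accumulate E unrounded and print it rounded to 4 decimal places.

At z = 1.68 mm: the cube is present — its section is the full 24×22.5 rectangle; the cube at (-1.5, -1.5) is present — its section is the full 22.5×21 rectangle; Taking the intersection: the 22.5×21 cube at (-1.5, -1.5) partially overlaps the 24×22.5 cube; clipping to the common part keeps 409.50 mm² — 1 connected region. The outline is a single polygon with 4 vertices. Extrusion per mm of travel: 0.4 × 0.28 / (π × 0.875²) = 0.046564. Accumulating E over each segment gives final E = 3.7717.

G0 X0.00 Y0.00 Z1.68
G1 X21.00 Y0.00 E0.9778
G1 X21.00 Y19.50 E1.8858
G1 X0.00 Y19.50 E2.8637
G1 X0.00 Y0.00 E3.7717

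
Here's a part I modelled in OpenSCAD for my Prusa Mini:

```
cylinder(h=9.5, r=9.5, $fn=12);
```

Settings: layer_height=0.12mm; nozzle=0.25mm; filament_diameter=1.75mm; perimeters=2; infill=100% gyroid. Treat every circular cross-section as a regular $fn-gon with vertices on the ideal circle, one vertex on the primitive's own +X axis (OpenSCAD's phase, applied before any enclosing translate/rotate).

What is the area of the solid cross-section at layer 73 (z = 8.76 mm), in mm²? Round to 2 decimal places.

At z = 8.76 mm: the r=9.5 cylinder contributes a regular 12-gon of circumradius 9.5 (area = (12/2)·9.500²·sin(360°/12) = 270.75 mm²). Overall, the cross-section is a single solid region. Net area = 270.75 mm².

270.75 mm²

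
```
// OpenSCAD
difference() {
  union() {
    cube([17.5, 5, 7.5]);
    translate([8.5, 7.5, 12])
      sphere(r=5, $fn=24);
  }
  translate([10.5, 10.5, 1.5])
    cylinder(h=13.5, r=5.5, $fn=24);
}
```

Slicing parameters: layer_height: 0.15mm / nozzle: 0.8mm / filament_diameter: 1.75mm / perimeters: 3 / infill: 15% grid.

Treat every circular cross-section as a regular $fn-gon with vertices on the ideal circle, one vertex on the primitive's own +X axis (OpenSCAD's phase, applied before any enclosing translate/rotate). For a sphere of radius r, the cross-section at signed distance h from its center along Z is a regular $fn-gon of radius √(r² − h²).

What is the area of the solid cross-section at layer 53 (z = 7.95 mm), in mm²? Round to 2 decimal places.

At z = 7.95 mm: the cube is absent (z outside [0, 7.5]); the r=5 sphere at (8.5, 7.5) slices to a regular 24-gon of circumradius 2.932 (√(r²−h²) with h=4.05 from center) (area = (24/2)·2.932²·sin(360°/24) = 26.70 mm²); Combining (union): only the r=5 sphere at (8.5, 7.5) is present, so the union is just that shape — area = 26.70 mm²; the cylinder at (10.5, 10.5): section is a regular 24-gon, circumradius r=5.5 (area = (24/2)·5.500²·sin(360°/24) = 93.95 mm²); After the difference (first − rest): starting from that combined region (26.70 mm²), the r=5.5 cylinder at (10.5, 10.5) partially overlaps it — only the 22.48 mm² overlap (of its 93.95 mm²) is removed, clipping the outline — area = 4.22 mm². Overall, the cross-section is a single solid region. Net area = 4.22 mm².

4.22 mm²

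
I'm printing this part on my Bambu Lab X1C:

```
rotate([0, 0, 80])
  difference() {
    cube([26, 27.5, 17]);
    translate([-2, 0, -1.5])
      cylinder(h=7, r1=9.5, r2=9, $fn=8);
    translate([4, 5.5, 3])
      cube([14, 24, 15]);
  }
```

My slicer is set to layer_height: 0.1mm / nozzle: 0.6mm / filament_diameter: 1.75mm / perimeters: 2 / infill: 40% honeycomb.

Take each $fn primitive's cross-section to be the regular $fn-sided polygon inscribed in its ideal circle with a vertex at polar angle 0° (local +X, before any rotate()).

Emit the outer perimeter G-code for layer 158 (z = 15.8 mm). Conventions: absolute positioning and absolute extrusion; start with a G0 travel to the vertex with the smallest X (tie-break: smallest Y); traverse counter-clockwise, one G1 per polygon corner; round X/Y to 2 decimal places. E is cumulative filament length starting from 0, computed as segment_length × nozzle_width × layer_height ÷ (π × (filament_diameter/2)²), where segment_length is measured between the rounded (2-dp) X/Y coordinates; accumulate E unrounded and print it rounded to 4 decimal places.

At z = 15.8 mm: the cube (footprint 26×27.5) is included at this height; the cone at (-2, 0) is not intersected at this z (z outside [-1.5, 5.5]); the cube at (4, 5.5) is present — its section is the full 14×24 rectangle; Subtracting the remaining from the first: starting from the 26×27.5 cube, the 14×24 cube at (4, 5.5) partially overlaps it — only the 308.00 mm² overlap (of its 336.00 mm²) is removed, clipping the outline — 1 connected region; (rotated 80° about Z; rotation is an isometry so areas/perimeters/island counts are preserved). The outline is a single polygon with 8 vertices. Extrusion per mm of travel: 0.6 × 0.1 / (π × 0.875²) = 0.024945. Accumulating E over each segment gives final E = 3.7668.

G0 X-27.08 Y4.78 Z15.80
G1 X0.00 Y0.00 E0.6860
G1 X4.51 Y25.61 E1.3346
G1 X-22.57 Y30.38 E2.0205
G1 X-23.96 Y22.50 E2.2201
G1 X-2.29 Y18.68 E2.7690
G1 X-4.72 Y4.89 E3.1183
G1 X-26.39 Y8.71 E3.6672
G1 X-27.08 Y4.78 E3.7668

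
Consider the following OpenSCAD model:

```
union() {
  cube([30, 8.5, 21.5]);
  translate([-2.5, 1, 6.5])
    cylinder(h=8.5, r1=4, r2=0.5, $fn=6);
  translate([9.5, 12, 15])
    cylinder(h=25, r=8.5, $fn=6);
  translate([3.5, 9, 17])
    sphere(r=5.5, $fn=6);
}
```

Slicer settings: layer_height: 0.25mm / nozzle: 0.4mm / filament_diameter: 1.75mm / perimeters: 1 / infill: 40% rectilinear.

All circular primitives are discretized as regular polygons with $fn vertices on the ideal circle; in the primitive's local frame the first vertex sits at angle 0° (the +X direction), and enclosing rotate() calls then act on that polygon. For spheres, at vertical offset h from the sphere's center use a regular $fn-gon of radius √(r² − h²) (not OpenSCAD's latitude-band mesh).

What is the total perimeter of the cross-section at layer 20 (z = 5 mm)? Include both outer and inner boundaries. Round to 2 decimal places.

77.00 mm

At z = 5 mm: the cube (footprint 30×8.5) is included at this height (perimeter 77.00 mm); the cone at (-2.5, 1) is not intersected at this z (z outside [6.5, 15]); the cylinder at (9.5, 12) is not intersected at this z (z outside [15, 40]); the sphere at (3.5, 9) is absent (|z−center|=12.000 > r=5.5); Taking the union: only the 30×8.5 cube is present, so the union is just that shape — boundary = 77.00 mm. Overall, the cross-section is a single solid region. Total boundary length (outer) = 77.00 mm.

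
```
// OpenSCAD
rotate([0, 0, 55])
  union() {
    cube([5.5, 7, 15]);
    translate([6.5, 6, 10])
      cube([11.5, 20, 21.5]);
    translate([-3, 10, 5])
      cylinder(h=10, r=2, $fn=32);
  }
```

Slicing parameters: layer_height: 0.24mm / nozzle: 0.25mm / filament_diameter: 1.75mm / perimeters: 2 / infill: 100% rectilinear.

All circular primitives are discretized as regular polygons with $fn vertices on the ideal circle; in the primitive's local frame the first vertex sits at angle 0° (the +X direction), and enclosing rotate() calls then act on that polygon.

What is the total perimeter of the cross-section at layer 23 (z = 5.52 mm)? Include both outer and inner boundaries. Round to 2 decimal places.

37.55 mm

At z = 5.52 mm: the 5.5×7 cube contributes its full rectangle (perimeter 25.00 mm); the cube at (6.5, 6) is absent (z outside [10, 31.5]); the r=2 cylinder at (-3, 10) gives a regular 32-gon of circumradius 2 (constant along its height) (perimeter = 2·32·2.000·sin(180°/32) = 12.55 mm); Merging all regions: the 2 present regions are separate (no shared area or edge), so areas and boundary lengths simply add and each stays a separate island — boundary = 37.55 mm; (rotated 55° about Z; rotation is an isometry so areas/perimeters/island counts are preserved). Overall, the cross-section has 2 separate islands. Total boundary length (outer) = 37.55 mm.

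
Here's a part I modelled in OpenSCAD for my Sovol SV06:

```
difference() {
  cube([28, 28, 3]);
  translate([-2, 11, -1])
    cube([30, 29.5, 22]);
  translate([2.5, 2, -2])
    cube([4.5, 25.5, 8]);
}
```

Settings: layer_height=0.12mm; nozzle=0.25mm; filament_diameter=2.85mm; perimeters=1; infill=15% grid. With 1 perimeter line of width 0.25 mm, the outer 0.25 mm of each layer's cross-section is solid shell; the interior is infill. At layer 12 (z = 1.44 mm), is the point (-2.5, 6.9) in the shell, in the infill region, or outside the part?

outside

At z = 1.44 mm: the cube (footprint 28×28) is included at this height; the 30×29.5 cube at (-2, 11) contributes its full rectangle; the cube at (2.5, 2) (footprint 4.5×25.5) is included at this height; Taking the first minus the rest: starting from the 28×28 cube, the 30×29.5 cube at (-2, 11) partially overlaps it — only the 476.00 mm² overlap (of its 885.00 mm²) is removed, clipping the outline; the 4.5×25.5 cube at (2.5, 2) partially overlaps it — only the 40.50 mm² overlap (of its 114.75 mm²) is removed, clipping the outline — 1 connected region. Overall, the cross-section is a single solid region. The nearest boundary edge runs (0.00, 0.00)→(0.00, 11.00); distance from the point to it = 2.50 mm. The point is not inside any of the regions above, so it lies outside the cross-section (2.50 mm from the nearest boundary).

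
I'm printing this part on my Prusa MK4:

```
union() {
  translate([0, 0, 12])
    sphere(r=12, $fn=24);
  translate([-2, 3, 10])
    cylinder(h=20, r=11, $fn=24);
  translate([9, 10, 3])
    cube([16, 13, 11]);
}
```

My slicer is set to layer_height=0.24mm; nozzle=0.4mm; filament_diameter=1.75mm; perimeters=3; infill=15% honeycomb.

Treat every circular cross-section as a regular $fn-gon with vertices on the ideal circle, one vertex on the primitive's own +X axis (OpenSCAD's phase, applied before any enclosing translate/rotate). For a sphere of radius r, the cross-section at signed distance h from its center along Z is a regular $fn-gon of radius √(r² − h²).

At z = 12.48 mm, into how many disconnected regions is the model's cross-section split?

At z = 12.48 mm: the sphere: section is a regular 24-gon, circumradius = √(r²−h²) = √(12²−0.48²) = 11.990; the r=11 cylinder at (-2, 3) contributes a regular 24-gon of circumradius 11; the cube at (9, 10) is present — its section is the full 16×13 rectangle; Merging all regions: the regions partially overlap (shared area 325.96 mm²), so overlapping operands fuse into one piece — 2 connected regions. The result has 2 disconnected regions.

2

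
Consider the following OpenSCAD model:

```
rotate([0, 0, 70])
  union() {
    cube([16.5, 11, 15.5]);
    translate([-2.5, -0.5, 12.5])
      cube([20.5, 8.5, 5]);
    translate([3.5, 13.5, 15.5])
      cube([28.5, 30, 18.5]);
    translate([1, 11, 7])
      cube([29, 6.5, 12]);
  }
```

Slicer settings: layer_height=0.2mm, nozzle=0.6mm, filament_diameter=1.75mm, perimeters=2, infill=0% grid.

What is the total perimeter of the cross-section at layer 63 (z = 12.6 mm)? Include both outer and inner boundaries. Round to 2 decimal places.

At z = 12.6 mm: the 16.5×11 cube contributes its full rectangle (perimeter 55.00 mm); the cube at (-2.5, -0.5) (footprint 20.5×8.5) is included at this height (perimeter 58.00 mm); the cube at (3.5, 13.5) is not intersected at this z (z outside [15.5, 34]); the cube at (1, 11) is present — its section is the full 29×6.5 rectangle (perimeter 71.00 mm); Taking the union: the regions partially overlap (shared area 132.00 mm²), so the edge portions inside another operand are dropped and the merged outline is re-measured after clipping — boundary = 104.00 mm; (rotated 70° about Z; rotation is an isometry so areas/perimeters/island counts are preserved). Overall, the cross-section is a single solid region. Total boundary length (outer) = 104.00 mm.

104.00 mm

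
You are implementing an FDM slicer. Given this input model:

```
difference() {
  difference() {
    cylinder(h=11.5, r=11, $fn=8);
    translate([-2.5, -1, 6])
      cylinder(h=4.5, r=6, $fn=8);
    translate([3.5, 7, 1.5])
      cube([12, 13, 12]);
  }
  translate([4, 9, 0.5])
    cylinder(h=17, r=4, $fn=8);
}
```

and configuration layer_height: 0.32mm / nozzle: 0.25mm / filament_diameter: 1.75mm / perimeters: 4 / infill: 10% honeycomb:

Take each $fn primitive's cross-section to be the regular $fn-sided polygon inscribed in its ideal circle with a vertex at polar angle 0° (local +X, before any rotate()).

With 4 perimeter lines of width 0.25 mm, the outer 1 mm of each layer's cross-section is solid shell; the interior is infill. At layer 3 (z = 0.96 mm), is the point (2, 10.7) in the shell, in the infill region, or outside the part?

At z = 0.96 mm: the r=11 cylinder contributes a regular 8-gon of circumradius 11; the cylinder at (-2.5, -1) is not intersected at this z (z outside [6, 10.5]); the cube at (3.5, 7) is not intersected at this z (z outside [1.5, 13.5]); Taking the first minus the rest: none of the subtracted shapes is present at this height, so the r=11 cylinder is unchanged — 1 connected region; the cylinder at (4, 9): section is a regular 8-gon, circumradius r=4; After the difference (first − rest): starting from that combined region, the r=4 cylinder at (4, 9) partially overlaps it — only the 24.97 mm² overlap (of its 45.25 mm²) is removed, clipping the outline — 1 connected region. Overall, the cross-section is a single solid region. The nearest boundary edge runs (0.00, 11.00)→(0.71, 10.71); distance from the point to it = 1.29 mm. The point is not inside any of the regions above, so it lies outside the cross-section (1.29 mm from the nearest boundary).

outside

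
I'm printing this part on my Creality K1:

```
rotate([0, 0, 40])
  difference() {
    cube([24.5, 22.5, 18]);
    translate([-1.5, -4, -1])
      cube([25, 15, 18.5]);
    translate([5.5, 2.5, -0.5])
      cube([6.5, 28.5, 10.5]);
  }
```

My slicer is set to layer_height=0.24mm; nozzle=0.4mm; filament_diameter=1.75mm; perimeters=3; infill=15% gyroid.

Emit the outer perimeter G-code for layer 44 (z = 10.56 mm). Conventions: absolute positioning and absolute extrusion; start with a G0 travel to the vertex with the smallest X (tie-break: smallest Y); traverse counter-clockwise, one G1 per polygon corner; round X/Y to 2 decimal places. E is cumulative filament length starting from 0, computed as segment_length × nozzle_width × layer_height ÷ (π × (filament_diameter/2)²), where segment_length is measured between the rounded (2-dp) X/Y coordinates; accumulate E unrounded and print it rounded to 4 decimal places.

G0 X-14.46 Y17.24 Z10.56
G1 X-7.07 Y8.43 E0.4590
G1 X10.93 Y23.53 E1.3967
G1 X18.00 Y15.11 E1.8355
G1 X18.77 Y15.75 E1.8755
G1 X4.31 Y32.98 E2.7732
G1 X-14.46 Y17.24 E3.7509

At z = 10.56 mm: the cube is present — its section is the full 24.5×22.5 rectangle; the cube at (-1.5, -4) (footprint 25×15) is included at this height; the cube at (5.5, 2.5) does not reach this height (z outside [-0.5, 10]); After the difference (first − rest): starting from the 24.5×22.5 cube, the 25×15 cube at (-1.5, -4) partially overlaps it — only the 258.50 mm² overlap (of its 375.00 mm²) is removed, clipping the outline — 1 connected region; (rotated 40° about Z; rotation is an isometry so areas/perimeters/island counts are preserved). The outline is a single polygon with 6 vertices. Extrusion per mm of travel: 0.4 × 0.24 / (π × 0.875²) = 0.039912. Accumulating E over each segment gives final E = 3.7509.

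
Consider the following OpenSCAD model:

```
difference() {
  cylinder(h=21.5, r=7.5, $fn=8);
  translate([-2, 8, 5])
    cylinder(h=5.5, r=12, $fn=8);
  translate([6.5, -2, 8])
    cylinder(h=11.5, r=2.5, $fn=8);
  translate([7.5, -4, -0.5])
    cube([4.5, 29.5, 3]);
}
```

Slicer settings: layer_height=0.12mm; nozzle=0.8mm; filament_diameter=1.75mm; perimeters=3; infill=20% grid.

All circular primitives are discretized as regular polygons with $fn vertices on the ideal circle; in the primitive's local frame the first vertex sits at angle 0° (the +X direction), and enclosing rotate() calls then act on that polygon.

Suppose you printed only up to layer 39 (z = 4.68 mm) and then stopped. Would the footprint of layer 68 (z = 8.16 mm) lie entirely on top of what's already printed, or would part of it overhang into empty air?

Compare the two slices. At z = 4.68: the cylinder: section is a regular 8-gon, circumradius r=7.5 (area = (8/2)·7.500²·sin(360°/8) = 159.10 mm²); the cylinder at (-2, 8) is not intersected at this z (z outside [5, 10.5]); the cylinder at (6.5, -2) is absent (z outside [8, 19.5]); the cube at (7.5, -4) is absent (z outside [-0.5, 2.5]); Subtracting the remaining from the first: none of the subtracted shapes is present at this height, so the r=7.5 cylinder is unchanged — area = 159.10 mm². At z = 8.16: the r=7.5 cylinder contributes a regular 8-gon of circumradius 7.5 (area = (8/2)·7.500²·sin(360°/8) = 159.10 mm²); the r=12 cylinder at (-2, 8) contributes a regular 8-gon of circumradius 12 (area = (8/2)·12.000²·sin(360°/8) = 407.29 mm²); the r=2.5 cylinder at (6.5, -2) contributes a regular 8-gon of circumradius 2.5 (area = (8/2)·2.500²·sin(360°/8) = 17.68 mm²); the cube at (7.5, -4) is absent (z outside [-0.5, 2.5]); Taking the first minus the rest: starting from the r=7.5 cylinder (159.10 mm²), the r=12 cylinder at (-2, 8) partially overlaps it — only the 113.22 mm² overlap (of its 407.29 mm²) is removed, clipping the outline; the r=2.5 cylinder at (6.5, -2) partially overlaps it — only the 7.44 mm² overlap (of its 17.68 mm²) is removed, clipping the outline — area = 38.44 mm². Checking containment: the cross-section at z = 8.16 is a subset of the cross-section at z = 4.68.

entirely on top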